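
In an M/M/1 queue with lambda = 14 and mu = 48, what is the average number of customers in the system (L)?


rho = 14/48; L = rho/(1-rho) = 0.41

0.41


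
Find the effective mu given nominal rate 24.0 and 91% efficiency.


Effective rate = mu * efficiency = 24.0 * 0.91 = 21.84 per hour

21.84 per hour


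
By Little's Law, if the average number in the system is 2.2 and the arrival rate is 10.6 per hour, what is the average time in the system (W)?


W = L / lambda = 2.2 / 10.6 = 0.2075 hours

0.2075 hours


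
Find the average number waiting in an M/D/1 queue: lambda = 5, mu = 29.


M/D/1: Lq = rho^2 / (2*(1-rho)) where rho = 5/29; Lq = 0.02

0.02


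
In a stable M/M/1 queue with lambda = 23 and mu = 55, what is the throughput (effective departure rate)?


For a stable queue (lambda < mu), throughput = lambda = 23 per hour

23 per hour


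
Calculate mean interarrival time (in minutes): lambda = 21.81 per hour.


Mean interarrival time = 60/lambda = 60/21.81 = 2.75 minutes

2.75 minutes


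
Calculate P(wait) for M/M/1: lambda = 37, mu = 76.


P(wait) = rho = lambda/mu = 37/76 = 0.4868

0.4868


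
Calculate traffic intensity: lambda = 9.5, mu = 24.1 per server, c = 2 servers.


rho = lambda / (c * mu) = 9.5 / (2 * 24.1) = 0.1971

0.1971


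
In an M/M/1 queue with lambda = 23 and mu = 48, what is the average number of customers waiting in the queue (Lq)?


rho = 23/48; Lq = rho^2/(1-rho) = 0.44

0.44


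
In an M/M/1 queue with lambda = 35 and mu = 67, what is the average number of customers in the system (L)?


rho = 35/67; L = rho/(1-rho) = 1.09

1.09


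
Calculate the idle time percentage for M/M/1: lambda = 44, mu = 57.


Idle fraction = (1 - rho) * 100 = (1 - 44/57) * 100 = 22.8%

22.8%


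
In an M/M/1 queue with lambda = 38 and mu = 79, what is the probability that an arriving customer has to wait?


P(wait) = rho = lambda/mu = 38/79 = 0.481

0.481


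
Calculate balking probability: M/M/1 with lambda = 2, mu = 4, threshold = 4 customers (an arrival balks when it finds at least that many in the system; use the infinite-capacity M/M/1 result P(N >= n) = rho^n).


P(N >= 4) = rho^4 = (2/4)^4 = 0.0625

0.0625


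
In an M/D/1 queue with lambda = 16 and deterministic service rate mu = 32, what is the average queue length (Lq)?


M/D/1: Lq = rho^2 / (2*(1-rho)) where rho = 16/32; Lq = 0.25

0.25


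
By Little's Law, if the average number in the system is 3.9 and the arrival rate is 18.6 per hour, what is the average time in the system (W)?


W = L / lambda = 3.9 / 18.6 = 0.2097 hours

0.2097 hours


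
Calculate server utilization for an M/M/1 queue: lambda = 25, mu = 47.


rho = lambda/mu = 25/47 = 0.5319

0.5319


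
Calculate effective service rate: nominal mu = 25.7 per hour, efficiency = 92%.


Effective rate = mu * efficiency = 25.7 * 0.92 = 23.64 per hour

23.64 per hour


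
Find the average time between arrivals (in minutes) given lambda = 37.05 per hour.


Mean interarrival time = 60/lambda = 60/37.05 = 1.62 minutes

1.62 minutes


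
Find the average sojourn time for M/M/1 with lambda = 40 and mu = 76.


W = 1/(mu - lambda) = 1/(76 - 40) = 0.0278 hours

0.0278 hours


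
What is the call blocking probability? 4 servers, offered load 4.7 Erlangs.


B(N,A) = (A^N/N!) / sum(A^k/k!, k=0..N) with N=4, A=4.7 = 0.3739

0.3739


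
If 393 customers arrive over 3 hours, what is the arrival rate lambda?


lambda = total arrivals / time = 393 / 3 = 131.0 per hour

131.0 per hour


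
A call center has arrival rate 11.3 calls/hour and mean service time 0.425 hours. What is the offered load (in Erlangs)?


Offered load a = lambda * E[S] = 11.3 * 0.425 = 4.8 Erlangs

4.8 Erlangs


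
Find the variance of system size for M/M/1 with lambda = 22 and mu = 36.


rho = 22/36; Var(N) = rho/(1-rho)^2 = 4.04

4.04


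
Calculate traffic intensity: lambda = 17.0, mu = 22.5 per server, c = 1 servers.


rho = lambda / (c * mu) = 17.0 / (1 * 22.5) = 0.7556

0.7556


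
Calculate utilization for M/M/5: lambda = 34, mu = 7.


rho = lambda/(c*mu) = 34/(5*7) = 0.9714

0.9714


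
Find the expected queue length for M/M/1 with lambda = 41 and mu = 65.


rho = 41/65; Lq = rho^2/(1-rho) = 1.08

1.08


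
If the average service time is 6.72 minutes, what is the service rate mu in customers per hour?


mu = 60 / avg_service_time = 60 / 6.72 = 8.93 per hour

8.93 per hour


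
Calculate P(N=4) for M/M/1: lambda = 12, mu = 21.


rho = 12/21; P(n) = (1-rho)*rho^n = (1-12/21)*(12/21)^4 = 0.0457

0.0457


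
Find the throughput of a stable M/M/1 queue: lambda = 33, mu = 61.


For a stable queue (lambda < mu), throughput = lambda = 33 per hour

33 per hour


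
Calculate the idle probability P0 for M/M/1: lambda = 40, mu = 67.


P0 = 1 - rho = 1 - 40/67 = 0.403

0.403


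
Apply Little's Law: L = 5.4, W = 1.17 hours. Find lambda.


lambda = L / W = 5.4 / 1.17 = 4.62 per hour

4.62 per hour


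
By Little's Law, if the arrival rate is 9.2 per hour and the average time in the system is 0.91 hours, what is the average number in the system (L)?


L = lambda * W = 9.2 * 0.91 = 8.37

8.37


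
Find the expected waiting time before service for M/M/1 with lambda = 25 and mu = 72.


rho = 25/72; Wq = rho/(mu - lambda) = 0.0074 hours

0.0074 hours


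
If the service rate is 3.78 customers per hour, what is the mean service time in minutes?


Mean service time = 60/mu = 60/3.78 = 15.87 minutes

15.87 minutes


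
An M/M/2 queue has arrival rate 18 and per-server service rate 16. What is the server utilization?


rho = lambda/(c*mu) = 18/(2*16) = 0.5625

0.5625


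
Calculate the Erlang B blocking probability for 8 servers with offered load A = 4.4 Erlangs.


B(N,A) = (A^N/N!) / sum(A^k/k!, k=0..N) with N=8, A=4.4 = 0.0444

0.0444


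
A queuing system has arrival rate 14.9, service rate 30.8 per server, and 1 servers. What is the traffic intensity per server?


rho = lambda / (c * mu) = 14.9 / (1 * 30.8) = 0.4838

0.4838


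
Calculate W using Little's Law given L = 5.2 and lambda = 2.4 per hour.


W = L / lambda = 5.2 / 2.4 = 2.1667 hours

2.1667 hours


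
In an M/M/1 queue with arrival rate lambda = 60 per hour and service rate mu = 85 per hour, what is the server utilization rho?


rho = lambda/mu = 60/85 = 0.7059

0.7059


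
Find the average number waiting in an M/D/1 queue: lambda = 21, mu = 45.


M/D/1: Lq = rho^2 / (2*(1-rho)) where rho = 21/45; Lq = 0.2

0.2


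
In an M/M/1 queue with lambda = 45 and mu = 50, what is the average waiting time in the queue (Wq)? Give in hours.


rho = 45/50; Wq = rho/(mu - lambda) = 0.18 hours

0.18 hours


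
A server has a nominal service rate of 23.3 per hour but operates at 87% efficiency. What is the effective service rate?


Effective rate = mu * efficiency = 23.3 * 0.87 = 20.27 per hour

20.27 per hour


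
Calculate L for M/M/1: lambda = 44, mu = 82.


rho = 44/82; L = rho/(1-rho) = 1.16

1.16


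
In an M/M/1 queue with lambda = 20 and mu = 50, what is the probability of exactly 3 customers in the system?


rho = 20/50; P(n) = (1-rho)*rho^n = (1-20/50)*(20/50)^3 = 0.0384

0.0384


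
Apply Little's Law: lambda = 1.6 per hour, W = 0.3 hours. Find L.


L = lambda * W = 1.6 * 0.3 = 0.48

0.48


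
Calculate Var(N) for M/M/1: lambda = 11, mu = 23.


rho = 11/23; Var(N) = rho/(1-rho)^2 = 1.76

1.76


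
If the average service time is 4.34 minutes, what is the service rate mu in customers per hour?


mu = 60 / avg_service_time = 60 / 4.34 = 13.82 per hour

13.82 per hour


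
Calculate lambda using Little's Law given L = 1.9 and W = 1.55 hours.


lambda = L / W = 1.9 / 1.55 = 1.23 per hour

1.23 per hour


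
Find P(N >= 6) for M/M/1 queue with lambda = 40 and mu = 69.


P(N >= 6) = rho^6 = (40/69)^6 = 0.038

0.038


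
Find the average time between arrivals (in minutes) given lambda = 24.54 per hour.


Mean interarrival time = 60/lambda = 60/24.54 = 2.44 minutes

2.44 minutes


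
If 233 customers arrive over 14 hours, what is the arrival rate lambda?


lambda = total arrivals / time = 233 / 14 = 16.64 per hour

16.64 per hour


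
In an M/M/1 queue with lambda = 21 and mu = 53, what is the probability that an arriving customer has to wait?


P(wait) = rho = lambda/mu = 21/53 = 0.3962

0.3962


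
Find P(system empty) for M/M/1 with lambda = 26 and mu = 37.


P0 = 1 - rho = 1 - 26/37 = 0.2973

0.2973


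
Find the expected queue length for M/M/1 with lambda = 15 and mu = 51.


rho = 15/51; Lq = rho^2/(1-rho) = 0.12

0.12


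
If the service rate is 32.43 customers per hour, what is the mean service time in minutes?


Mean service time = 60/mu = 60/32.43 = 1.85 minutes

1.85 minutes


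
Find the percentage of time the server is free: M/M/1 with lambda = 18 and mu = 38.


Idle fraction = (1 - rho) * 100 = (1 - 18/38) * 100 = 52.6%

52.6%


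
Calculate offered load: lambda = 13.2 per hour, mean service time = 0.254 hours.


Offered load a = lambda * E[S] = 13.2 * 0.254 = 3.35 Erlangs

3.35 Erlangs


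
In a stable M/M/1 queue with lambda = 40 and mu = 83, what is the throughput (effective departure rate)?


For a stable queue (lambda < mu), throughput = lambda = 40 per hour

40 per hour


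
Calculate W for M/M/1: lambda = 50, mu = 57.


W = 1/(mu - lambda) = 1/(57 - 50) = 0.1429 hours

0.1429 hours


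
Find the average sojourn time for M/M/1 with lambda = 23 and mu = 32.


W = 1/(mu - lambda) = 1/(32 - 23) = 0.1111 hours

0.1111 hours


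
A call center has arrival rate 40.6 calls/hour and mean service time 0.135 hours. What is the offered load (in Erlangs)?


Offered load a = lambda * E[S] = 40.6 * 0.135 = 5.48 Erlangs

5.48 Erlangs


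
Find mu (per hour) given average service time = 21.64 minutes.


mu = 60 / avg_service_time = 60 / 21.64 = 2.77 per hour

2.77 per hour


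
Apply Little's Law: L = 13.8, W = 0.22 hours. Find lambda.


lambda = L / W = 13.8 / 0.22 = 62.73 per hour

62.73 per hour


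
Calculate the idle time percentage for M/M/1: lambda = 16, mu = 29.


Idle fraction = (1 - rho) * 100 = (1 - 16/29) * 100 = 44.8%

44.8%


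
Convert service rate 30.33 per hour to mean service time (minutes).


Mean service time = 60/mu = 60/30.33 = 1.98 minutes

1.98 minutes


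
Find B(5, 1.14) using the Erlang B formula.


B(N,A) = (A^N/N!) / sum(A^k/k!, k=0..N) with N=5, A=1.14 = 0.0051

0.0051


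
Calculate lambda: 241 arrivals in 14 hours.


lambda = total arrivals / time = 241 / 14 = 17.21 per hour

17.21 per hour


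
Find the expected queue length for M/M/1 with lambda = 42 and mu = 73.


rho = 42/73; Lq = rho^2/(1-rho) = 0.78

0.78


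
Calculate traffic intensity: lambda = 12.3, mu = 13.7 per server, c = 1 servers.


rho = lambda / (c * mu) = 12.3 / (1 * 13.7) = 0.8978

0.8978


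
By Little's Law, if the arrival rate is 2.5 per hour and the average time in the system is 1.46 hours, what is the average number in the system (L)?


L = lambda * W = 2.5 * 1.46 = 3.65

3.65


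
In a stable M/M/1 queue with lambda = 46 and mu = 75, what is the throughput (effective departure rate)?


For a stable queue (lambda < mu), throughput = lambda = 46 per hour

46 per hour


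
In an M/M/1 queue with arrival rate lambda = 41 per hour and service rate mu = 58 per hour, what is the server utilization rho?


rho = lambda/mu = 41/58 = 0.7069

0.7069


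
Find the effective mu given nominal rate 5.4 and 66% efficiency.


Effective rate = mu * efficiency = 5.4 * 0.66 = 3.56 per hour

3.56 per hour


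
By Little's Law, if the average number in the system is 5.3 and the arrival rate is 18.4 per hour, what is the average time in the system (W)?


W = L / lambda = 5.3 / 18.4 = 0.288 hours

0.288 hours


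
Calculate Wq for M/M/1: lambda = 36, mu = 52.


rho = 36/52; Wq = rho/(mu - lambda) = 0.0433 hours

0.0433 hours


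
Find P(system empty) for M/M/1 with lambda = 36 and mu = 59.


P0 = 1 - rho = 1 - 36/59 = 0.3898

0.3898


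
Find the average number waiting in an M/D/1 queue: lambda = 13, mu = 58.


M/D/1: Lq = rho^2 / (2*(1-rho)) where rho = 13/58; Lq = 0.03

0.03


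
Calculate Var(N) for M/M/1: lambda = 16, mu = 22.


rho = 16/22; Var(N) = rho/(1-rho)^2 = 9.78

9.78


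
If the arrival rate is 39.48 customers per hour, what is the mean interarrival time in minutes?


Mean interarrival time = 60/lambda = 60/39.48 = 1.52 minutes

1.52 minutes


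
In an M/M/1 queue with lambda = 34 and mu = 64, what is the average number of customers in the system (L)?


rho = 34/64; L = rho/(1-rho) = 1.13

1.13


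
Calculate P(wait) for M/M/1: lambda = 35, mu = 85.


P(wait) = rho = lambda/mu = 35/85 = 0.4118

0.4118


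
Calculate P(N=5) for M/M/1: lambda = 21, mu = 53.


rho = 21/53; P(n) = (1-rho)*rho^n = (1-21/53)*(21/53)^5 = 0.0059

0.0059


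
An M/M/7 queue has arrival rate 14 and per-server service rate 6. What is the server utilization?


rho = lambda/(c*mu) = 14/(7*6) = 0.3333

0.3333


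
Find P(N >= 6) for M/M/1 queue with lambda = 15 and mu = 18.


P(N >= 6) = rho^6 = (15/18)^6 = 0.3349

0.3349


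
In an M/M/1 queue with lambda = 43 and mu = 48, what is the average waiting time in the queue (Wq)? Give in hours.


rho = 43/48; Wq = rho/(mu - lambda) = 0.1792 hours

0.1792 hours


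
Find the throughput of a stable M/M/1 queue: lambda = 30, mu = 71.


For a stable queue (lambda < mu), throughput = lambda = 30 per hour

30 per hour


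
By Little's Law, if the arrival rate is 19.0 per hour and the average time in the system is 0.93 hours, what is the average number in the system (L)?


L = lambda * W = 19.0 * 0.93 = 17.67

17.67


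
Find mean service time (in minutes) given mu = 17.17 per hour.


Mean service time = 60/mu = 60/17.17 = 3.49 minutes

3.49 minutes


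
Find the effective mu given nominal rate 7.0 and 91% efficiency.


Effective rate = mu * efficiency = 7.0 * 0.91 = 6.37 per hour

6.37 per hour


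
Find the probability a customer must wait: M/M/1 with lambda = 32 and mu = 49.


P(wait) = rho = lambda/mu = 32/49 = 0.6531

0.6531


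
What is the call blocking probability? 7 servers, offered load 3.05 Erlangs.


B(N,A) = (A^N/N!) / sum(A^k/k!, k=0..N) with N=7, A=3.05 = 0.0234

0.0234


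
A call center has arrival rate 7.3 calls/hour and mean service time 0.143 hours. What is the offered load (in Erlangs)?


Offered load a = lambda * E[S] = 7.3 * 0.143 = 1.04 Erlangs

1.04 Erlangs


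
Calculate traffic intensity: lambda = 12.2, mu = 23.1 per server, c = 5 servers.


rho = lambda / (c * mu) = 12.2 / (5 * 23.1) = 0.1056

0.1056


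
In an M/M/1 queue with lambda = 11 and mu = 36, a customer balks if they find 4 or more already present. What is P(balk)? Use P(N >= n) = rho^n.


P(N >= 4) = rho^4 = (11/36)^4 = 0.0087

0.0087


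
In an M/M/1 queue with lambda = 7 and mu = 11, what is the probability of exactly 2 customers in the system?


rho = 7/11; P(n) = (1-rho)*rho^n = (1-7/11)*(7/11)^2 = 0.1473

0.1473


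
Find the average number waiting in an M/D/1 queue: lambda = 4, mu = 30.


M/D/1: Lq = rho^2 / (2*(1-rho)) where rho = 4/30; Lq = 0.01

0.01


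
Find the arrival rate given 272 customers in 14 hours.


lambda = total arrivals / time = 272 / 14 = 19.43 per hour

19.43 per hour


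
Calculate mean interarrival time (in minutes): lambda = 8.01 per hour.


Mean interarrival time = 60/lambda = 60/8.01 = 7.49 minutes

7.49 minutes


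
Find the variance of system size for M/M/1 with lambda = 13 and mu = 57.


rho = 13/57; Var(N) = rho/(1-rho)^2 = 0.38

0.38


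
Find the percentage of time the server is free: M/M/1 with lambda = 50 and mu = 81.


Idle fraction = (1 - rho) * 100 = (1 - 50/81) * 100 = 38.3%

38.3%


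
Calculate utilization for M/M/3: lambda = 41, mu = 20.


rho = lambda/(c*mu) = 41/(3*20) = 0.6833

0.6833


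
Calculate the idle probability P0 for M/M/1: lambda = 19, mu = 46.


P0 = 1 - rho = 1 - 19/46 = 0.587

0.587


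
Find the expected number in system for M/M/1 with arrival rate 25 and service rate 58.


rho = 25/58; L = rho/(1-rho) = 0.76

0.76


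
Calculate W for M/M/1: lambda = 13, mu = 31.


W = 1/(mu - lambda) = 1/(31 - 13) = 0.0556 hours

0.0556 hours


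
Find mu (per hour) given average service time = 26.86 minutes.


mu = 60 / avg_service_time = 60 / 26.86 = 2.23 per hour

2.23 per hour


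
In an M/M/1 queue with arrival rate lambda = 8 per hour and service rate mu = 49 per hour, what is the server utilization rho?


rho = lambda/mu = 8/49 = 0.1633

0.1633


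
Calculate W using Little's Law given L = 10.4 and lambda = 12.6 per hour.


W = L / lambda = 10.4 / 12.6 = 0.8254 hours

0.8254 hours


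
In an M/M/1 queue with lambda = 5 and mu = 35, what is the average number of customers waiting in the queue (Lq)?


rho = 5/35; Lq = rho^2/(1-rho) = 0.02

0.02


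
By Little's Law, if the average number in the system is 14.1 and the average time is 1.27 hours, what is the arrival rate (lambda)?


lambda = L / W = 14.1 / 1.27 = 11.1 per hour

11.1 per hour


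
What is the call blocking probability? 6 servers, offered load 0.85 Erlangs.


B(N,A) = (A^N/N!) / sum(A^k/k!, k=0..N) with N=6, A=0.85 = 0.0002

0.0002


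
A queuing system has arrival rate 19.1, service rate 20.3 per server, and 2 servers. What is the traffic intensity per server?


rho = lambda / (c * mu) = 19.1 / (2 * 20.3) = 0.4704

0.4704


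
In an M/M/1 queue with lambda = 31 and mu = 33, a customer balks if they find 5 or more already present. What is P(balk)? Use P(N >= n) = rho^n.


P(N >= 5) = rho^5 = (31/33)^5 = 0.7315

0.7315


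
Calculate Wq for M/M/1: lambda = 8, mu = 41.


rho = 8/41; Wq = rho/(mu - lambda) = 0.0059 hours

0.0059 hours


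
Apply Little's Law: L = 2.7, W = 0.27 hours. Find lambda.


lambda = L / W = 2.7 / 0.27 = 10.0 per hour

10.0 per hour


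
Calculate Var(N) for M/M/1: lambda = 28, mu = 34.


rho = 28/34; Var(N) = rho/(1-rho)^2 = 26.44

26.44


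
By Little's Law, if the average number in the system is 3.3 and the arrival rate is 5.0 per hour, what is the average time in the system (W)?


W = L / lambda = 3.3 / 5.0 = 0.66 hours

0.66 hours


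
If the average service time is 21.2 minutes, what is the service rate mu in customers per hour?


mu = 60 / avg_service_time = 60 / 21.2 = 2.83 per hour

2.83 per hour


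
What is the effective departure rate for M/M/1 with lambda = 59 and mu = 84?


For a stable queue (lambda < mu), throughput = lambda = 59 per hour

59 per hour


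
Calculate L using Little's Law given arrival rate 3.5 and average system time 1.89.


L = lambda * W = 3.5 * 1.89 = 6.62

6.62


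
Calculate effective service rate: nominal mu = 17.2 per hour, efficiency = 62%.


Effective rate = mu * efficiency = 17.2 * 0.62 = 10.66 per hour

10.66 per hour


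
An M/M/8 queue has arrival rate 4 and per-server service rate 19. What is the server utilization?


rho = lambda/(c*mu) = 4/(8*19) = 0.0263

0.0263


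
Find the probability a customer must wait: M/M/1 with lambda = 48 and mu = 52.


P(wait) = rho = lambda/mu = 48/52 = 0.9231

0.9231


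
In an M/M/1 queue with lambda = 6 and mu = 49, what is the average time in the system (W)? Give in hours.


W = 1/(mu - lambda) = 1/(49 - 6) = 0.0233 hours

0.0233 hours


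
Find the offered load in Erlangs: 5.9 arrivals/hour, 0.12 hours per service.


Offered load a = lambda * E[S] = 5.9 * 0.12 = 0.71 Erlangs

0.71 Erlangs


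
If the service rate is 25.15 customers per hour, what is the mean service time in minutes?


Mean service time = 60/mu = 60/25.15 = 2.39 minutes

2.39 minutes


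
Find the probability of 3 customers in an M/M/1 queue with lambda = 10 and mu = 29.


rho = 10/29; P(n) = (1-rho)*rho^n = (1-10/29)*(10/29)^3 = 0.0269

0.0269


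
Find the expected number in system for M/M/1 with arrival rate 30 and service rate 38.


rho = 30/38; L = rho/(1-rho) = 3.75

3.75


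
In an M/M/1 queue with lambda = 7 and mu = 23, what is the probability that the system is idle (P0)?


P0 = 1 - rho = 1 - 7/23 = 0.6957

0.6957


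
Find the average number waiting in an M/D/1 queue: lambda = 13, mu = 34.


M/D/1: Lq = rho^2 / (2*(1-rho)) where rho = 13/34; Lq = 0.12

0.12


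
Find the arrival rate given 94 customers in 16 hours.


lambda = total arrivals / time = 94 / 16 = 5.88 per hour

5.88 per hour


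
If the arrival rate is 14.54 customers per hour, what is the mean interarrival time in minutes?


Mean interarrival time = 60/lambda = 60/14.54 = 4.13 minutes

4.13 minutes


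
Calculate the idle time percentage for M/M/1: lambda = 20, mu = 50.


Idle fraction = (1 - rho) * 100 = (1 - 20/50) * 100 = 60.0%

60.0%


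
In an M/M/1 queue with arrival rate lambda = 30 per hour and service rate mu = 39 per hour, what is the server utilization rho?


rho = lambda/mu = 30/39 = 0.7692

0.7692


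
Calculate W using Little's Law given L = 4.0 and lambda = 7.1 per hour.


W = L / lambda = 4.0 / 7.1 = 0.5634 hours

0.5634 hours


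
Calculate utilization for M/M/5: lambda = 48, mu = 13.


rho = lambda/(c*mu) = 48/(5*13) = 0.7385

0.7385


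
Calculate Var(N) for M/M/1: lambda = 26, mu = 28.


rho = 26/28; Var(N) = rho/(1-rho)^2 = 182.0

182.0


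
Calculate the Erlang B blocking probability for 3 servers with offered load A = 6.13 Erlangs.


B(N,A) = (A^N/N!) / sum(A^k/k!, k=0..N) with N=3, A=6.13 = 0.597

0.597


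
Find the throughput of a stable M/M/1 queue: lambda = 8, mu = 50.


For a stable queue (lambda < mu), throughput = lambda = 8 per hour

8 per hour


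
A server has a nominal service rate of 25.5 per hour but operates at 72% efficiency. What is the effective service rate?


Effective rate = mu * efficiency = 25.5 * 0.72 = 18.36 per hour

18.36 per hour


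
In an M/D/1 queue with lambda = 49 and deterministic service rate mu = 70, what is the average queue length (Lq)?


M/D/1: Lq = rho^2 / (2*(1-rho)) where rho = 49/70; Lq = 0.82

0.82


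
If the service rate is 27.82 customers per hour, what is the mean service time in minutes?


Mean service time = 60/mu = 60/27.82 = 2.16 minutes

2.16 minutes


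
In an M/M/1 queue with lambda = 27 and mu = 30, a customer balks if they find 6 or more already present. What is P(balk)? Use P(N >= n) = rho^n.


P(N >= 6) = rho^6 = (27/30)^6 = 0.5314

0.5314


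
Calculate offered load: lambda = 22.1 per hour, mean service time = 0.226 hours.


Offered load a = lambda * E[S] = 22.1 * 0.226 = 4.99 Erlangs

4.99 Erlangs


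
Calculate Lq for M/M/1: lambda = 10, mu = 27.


rho = 10/27; Lq = rho^2/(1-rho) = 0.22

0.22


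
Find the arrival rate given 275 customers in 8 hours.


lambda = total arrivals / time = 275 / 8 = 34.38 per hour

34.38 per hour


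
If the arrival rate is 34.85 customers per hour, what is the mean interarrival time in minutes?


Mean interarrival time = 60/lambda = 60/34.85 = 1.72 minutes

1.72 minutes


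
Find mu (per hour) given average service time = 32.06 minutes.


mu = 60 / avg_service_time = 60 / 32.06 = 1.87 per hour

1.87 per hour


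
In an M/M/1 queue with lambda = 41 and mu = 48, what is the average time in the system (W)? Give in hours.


W = 1/(mu - lambda) = 1/(48 - 41) = 0.1429 hours

0.1429 hours


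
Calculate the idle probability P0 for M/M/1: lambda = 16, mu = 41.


P0 = 1 - rho = 1 - 16/41 = 0.6098

0.6098


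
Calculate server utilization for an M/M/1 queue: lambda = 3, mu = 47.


rho = lambda/mu = 3/47 = 0.0638

0.0638


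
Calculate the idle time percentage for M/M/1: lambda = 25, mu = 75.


Idle fraction = (1 - rho) * 100 = (1 - 25/75) * 100 = 66.7%

66.7%


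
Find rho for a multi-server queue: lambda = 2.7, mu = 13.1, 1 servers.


rho = lambda / (c * mu) = 2.7 / (1 * 13.1) = 0.2061

0.2061


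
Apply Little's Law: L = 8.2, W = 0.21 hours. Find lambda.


lambda = L / W = 8.2 / 0.21 = 39.05 per hour

39.05 per hour


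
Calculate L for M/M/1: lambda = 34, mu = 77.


rho = 34/77; L = rho/(1-rho) = 0.79

0.79


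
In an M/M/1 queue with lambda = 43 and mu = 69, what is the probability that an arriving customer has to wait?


P(wait) = rho = lambda/mu = 43/69 = 0.6232

0.6232


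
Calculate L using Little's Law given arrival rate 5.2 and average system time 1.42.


L = lambda * W = 5.2 * 1.42 = 7.38

7.38


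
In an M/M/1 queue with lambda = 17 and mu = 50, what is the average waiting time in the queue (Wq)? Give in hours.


rho = 17/50; Wq = rho/(mu - lambda) = 0.0103 hours

0.0103 hours


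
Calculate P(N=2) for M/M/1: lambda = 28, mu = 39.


rho = 28/39; P(n) = (1-rho)*rho^n = (1-28/39)*(28/39)^2 = 0.1454

0.1454


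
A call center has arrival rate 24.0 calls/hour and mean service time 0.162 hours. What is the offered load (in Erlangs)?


Offered load a = lambda * E[S] = 24.0 * 0.162 = 3.89 Erlangs

3.89 Erlangs


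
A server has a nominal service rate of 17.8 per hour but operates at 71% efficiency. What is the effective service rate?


Effective rate = mu * efficiency = 17.8 * 0.71 = 12.64 per hour

12.64 per hour


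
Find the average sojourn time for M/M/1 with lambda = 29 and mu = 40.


W = 1/(mu - lambda) = 1/(40 - 29) = 0.0909 hours

0.0909 hours


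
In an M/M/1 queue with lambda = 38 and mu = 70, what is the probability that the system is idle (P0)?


P0 = 1 - rho = 1 - 38/70 = 0.4571

0.4571


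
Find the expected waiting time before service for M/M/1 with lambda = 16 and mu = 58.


rho = 16/58; Wq = rho/(mu - lambda) = 0.0066 hours

0.0066 hours


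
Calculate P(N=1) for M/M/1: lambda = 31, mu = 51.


rho = 31/51; P(n) = (1-rho)*rho^n = (1-31/51)*(31/51)^1 = 0.2384

0.2384


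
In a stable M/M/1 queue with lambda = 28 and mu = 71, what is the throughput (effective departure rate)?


For a stable queue (lambda < mu), throughput = lambda = 28 per hour

28 per hour


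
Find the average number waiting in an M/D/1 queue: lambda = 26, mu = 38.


M/D/1: Lq = rho^2 / (2*(1-rho)) where rho = 26/38; Lq = 0.74

0.74


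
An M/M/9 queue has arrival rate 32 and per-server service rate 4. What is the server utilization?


rho = lambda/(c*mu) = 32/(9*4) = 0.8889

0.8889


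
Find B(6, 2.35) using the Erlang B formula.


B(N,A) = (A^N/N!) / sum(A^k/k!, k=0..N) with N=6, A=2.35 = 0.0225

0.0225


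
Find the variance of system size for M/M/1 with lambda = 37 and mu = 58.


rho = 37/58; Var(N) = rho/(1-rho)^2 = 4.87

4.87


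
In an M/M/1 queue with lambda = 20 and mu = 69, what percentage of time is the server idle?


Idle fraction = (1 - rho) * 100 = (1 - 20/69) * 100 = 71.0%

71.0%


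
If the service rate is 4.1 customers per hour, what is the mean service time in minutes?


Mean service time = 60/mu = 60/4.1 = 14.63 minutes

14.63 minutes


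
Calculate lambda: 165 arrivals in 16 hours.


lambda = total arrivals / time = 165 / 16 = 10.31 per hour

10.31 per hour


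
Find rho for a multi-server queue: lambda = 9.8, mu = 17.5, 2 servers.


rho = lambda / (c * mu) = 9.8 / (2 * 17.5) = 0.28

0.28


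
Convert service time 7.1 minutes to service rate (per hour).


mu = 60 / avg_service_time = 60 / 7.1 = 8.45 per hour

8.45 per hour


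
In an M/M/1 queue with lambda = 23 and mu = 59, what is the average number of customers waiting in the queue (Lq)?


rho = 23/59; Lq = rho^2/(1-rho) = 0.25

0.25


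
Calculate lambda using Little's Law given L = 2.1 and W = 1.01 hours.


lambda = L / W = 2.1 / 1.01 = 2.08 per hour

2.08 per hour


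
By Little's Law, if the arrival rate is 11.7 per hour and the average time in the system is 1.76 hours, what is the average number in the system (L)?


L = lambda * W = 11.7 * 1.76 = 20.59

20.59


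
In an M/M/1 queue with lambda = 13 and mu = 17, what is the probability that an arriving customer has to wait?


P(wait) = rho = lambda/mu = 13/17 = 0.7647

0.7647


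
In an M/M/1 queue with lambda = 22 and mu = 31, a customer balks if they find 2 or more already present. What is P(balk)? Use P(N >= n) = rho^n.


P(N >= 2) = rho^2 = (22/31)^2 = 0.5036

0.5036


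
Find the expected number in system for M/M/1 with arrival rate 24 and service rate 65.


rho = 24/65; L = rho/(1-rho) = 0.59

0.59


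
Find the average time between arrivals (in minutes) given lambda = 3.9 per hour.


Mean interarrival time = 60/lambda = 60/3.9 = 15.38 minutes

15.38 minutes


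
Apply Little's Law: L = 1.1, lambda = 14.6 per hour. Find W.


W = L / lambda = 1.1 / 14.6 = 0.0753 hours

0.0753 hours


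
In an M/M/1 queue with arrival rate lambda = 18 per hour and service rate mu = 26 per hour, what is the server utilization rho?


rho = lambda/mu = 18/26 = 0.6923

0.6923


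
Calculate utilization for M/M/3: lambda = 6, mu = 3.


rho = lambda/(c*mu) = 6/(3*3) = 0.6667

0.6667


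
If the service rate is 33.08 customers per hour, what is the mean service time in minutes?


Mean service time = 60/mu = 60/33.08 = 1.81 minutes

1.81 minutes


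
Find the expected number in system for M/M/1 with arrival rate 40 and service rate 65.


rho = 40/65; L = rho/(1-rho) = 1.6

1.6


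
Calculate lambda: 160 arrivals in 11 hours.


lambda = total arrivals / time = 160 / 11 = 14.55 per hour

14.55 per hour


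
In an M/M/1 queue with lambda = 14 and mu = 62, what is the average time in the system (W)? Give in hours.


W = 1/(mu - lambda) = 1/(62 - 14) = 0.0208 hours

0.0208 hours


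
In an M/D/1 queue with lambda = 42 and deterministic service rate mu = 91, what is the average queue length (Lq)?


M/D/1: Lq = rho^2 / (2*(1-rho)) where rho = 42/91; Lq = 0.2

0.2


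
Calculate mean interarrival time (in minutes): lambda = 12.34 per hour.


Mean interarrival time = 60/lambda = 60/12.34 = 4.86 minutes

4.86 minutes


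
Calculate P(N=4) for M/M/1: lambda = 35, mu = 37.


rho = 35/37; P(n) = (1-rho)*rho^n = (1-35/37)*(35/37)^4 = 0.0433

0.0433


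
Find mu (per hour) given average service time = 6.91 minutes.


mu = 60 / avg_service_time = 60 / 6.91 = 8.68 per hour

8.68 per hour


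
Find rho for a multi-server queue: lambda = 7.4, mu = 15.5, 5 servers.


rho = lambda / (c * mu) = 7.4 / (5 * 15.5) = 0.0955

0.0955


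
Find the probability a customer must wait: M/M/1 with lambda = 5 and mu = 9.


P(wait) = rho = lambda/mu = 5/9 = 0.5556

0.5556


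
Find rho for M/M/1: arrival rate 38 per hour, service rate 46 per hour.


rho = lambda/mu = 38/46 = 0.8261

0.8261


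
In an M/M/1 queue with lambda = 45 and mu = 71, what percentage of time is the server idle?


Idle fraction = (1 - rho) * 100 = (1 - 45/71) * 100 = 36.6%

36.6%


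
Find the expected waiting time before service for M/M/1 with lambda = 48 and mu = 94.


rho = 48/94; Wq = rho/(mu - lambda) = 0.0111 hours

0.0111 hours


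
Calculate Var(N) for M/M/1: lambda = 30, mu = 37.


rho = 30/37; Var(N) = rho/(1-rho)^2 = 22.65

22.65


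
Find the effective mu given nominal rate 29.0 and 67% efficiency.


Effective rate = mu * efficiency = 29.0 * 0.67 = 19.43 per hour

19.43 per hour


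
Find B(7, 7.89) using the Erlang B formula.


B(N,A) = (A^N/N!) / sum(A^k/k!, k=0..N) with N=7, A=7.89 = 0.3019

0.3019


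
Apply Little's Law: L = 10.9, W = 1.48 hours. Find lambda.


lambda = L / W = 10.9 / 1.48 = 7.36 per hour

7.36 per hour


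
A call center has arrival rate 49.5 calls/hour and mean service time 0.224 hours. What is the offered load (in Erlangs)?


Offered load a = lambda * E[S] = 49.5 * 0.224 = 11.09 Erlangs

11.09 Erlangs


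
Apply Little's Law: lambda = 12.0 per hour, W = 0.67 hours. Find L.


L = lambda * W = 12.0 * 0.67 = 8.04

8.04


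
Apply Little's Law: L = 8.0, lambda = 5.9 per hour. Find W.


W = L / lambda = 8.0 / 5.9 = 1.3559 hours

1.3559 hours


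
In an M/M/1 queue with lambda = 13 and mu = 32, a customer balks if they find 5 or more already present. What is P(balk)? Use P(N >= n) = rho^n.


P(N >= 5) = rho^5 = (13/32)^5 = 0.0111

0.0111


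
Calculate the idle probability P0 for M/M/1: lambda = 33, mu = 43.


P0 = 1 - rho = 1 - 33/43 = 0.2326

0.2326


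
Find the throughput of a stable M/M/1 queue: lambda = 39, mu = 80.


For a stable queue (lambda < mu), throughput = lambda = 39 per hour

39 per hour


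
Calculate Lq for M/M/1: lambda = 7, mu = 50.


rho = 7/50; Lq = rho^2/(1-rho) = 0.02

0.02


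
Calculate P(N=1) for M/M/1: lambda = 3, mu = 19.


rho = 3/19; P(n) = (1-rho)*rho^n = (1-3/19)*(3/19)^1 = 0.133

0.133


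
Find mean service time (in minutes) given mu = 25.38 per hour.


Mean service time = 60/mu = 60/25.38 = 2.36 minutes

2.36 minutes


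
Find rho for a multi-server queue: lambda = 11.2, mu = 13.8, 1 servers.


rho = lambda / (c * mu) = 11.2 / (1 * 13.8) = 0.8116

0.8116


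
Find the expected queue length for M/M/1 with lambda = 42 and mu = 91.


rho = 42/91; Lq = rho^2/(1-rho) = 0.4

0.4


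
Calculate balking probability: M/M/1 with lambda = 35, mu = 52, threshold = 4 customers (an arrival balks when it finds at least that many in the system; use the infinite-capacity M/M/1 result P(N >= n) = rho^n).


P(N >= 4) = rho^4 = (35/52)^4 = 0.2052

0.2052


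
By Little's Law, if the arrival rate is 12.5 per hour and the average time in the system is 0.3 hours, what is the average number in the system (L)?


L = lambda * W = 12.5 * 0.3 = 3.75

3.75


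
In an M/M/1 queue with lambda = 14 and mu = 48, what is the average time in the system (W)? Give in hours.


W = 1/(mu - lambda) = 1/(48 - 14) = 0.0294 hours

0.0294 hours


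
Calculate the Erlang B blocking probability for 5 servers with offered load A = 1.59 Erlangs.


B(N,A) = (A^N/N!) / sum(A^k/k!, k=0..N) with N=5, A=1.59 = 0.0174

0.0174


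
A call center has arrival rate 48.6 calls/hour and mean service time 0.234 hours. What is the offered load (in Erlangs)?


Offered load a = lambda * E[S] = 48.6 * 0.234 = 11.37 Erlangs

11.37 Erlangs


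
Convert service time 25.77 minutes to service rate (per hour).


mu = 60 / avg_service_time = 60 / 25.77 = 2.33 per hour

2.33 per hour


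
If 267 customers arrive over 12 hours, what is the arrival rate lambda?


lambda = total arrivals / time = 267 / 12 = 22.25 per hour

22.25 per hour


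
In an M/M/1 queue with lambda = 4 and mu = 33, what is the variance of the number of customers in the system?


rho = 4/33; Var(N) = rho/(1-rho)^2 = 0.16

0.16


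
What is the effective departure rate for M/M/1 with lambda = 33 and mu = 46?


For a stable queue (lambda < mu), throughput = lambda = 33 per hour

33 per hour


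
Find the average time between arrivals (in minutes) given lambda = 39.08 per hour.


Mean interarrival time = 60/lambda = 60/39.08 = 1.54 minutes

1.54 minutes


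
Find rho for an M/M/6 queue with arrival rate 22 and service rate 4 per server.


rho = lambda/(c*mu) = 22/(6*4) = 0.9167

0.9167


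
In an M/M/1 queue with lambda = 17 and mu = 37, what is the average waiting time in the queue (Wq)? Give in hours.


rho = 17/37; Wq = rho/(mu - lambda) = 0.023 hours

0.023 hours


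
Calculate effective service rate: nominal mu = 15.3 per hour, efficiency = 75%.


Effective rate = mu * efficiency = 15.3 * 0.75 = 11.48 per hour

11.48 per hour


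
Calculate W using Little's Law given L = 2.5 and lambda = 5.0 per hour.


W = L / lambda = 2.5 / 5.0 = 0.5 hours

0.5 hours


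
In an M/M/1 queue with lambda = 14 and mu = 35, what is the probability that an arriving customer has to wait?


P(wait) = rho = lambda/mu = 14/35 = 0.4

0.4


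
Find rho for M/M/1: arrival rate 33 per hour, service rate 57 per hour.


rho = lambda/mu = 33/57 = 0.5789

0.5789


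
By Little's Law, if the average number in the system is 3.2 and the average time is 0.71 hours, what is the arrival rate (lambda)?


lambda = L / W = 3.2 / 0.71 = 4.51 per hour

4.51 per hour


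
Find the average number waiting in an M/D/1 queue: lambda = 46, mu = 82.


M/D/1: Lq = rho^2 / (2*(1-rho)) where rho = 46/82; Lq = 0.36

0.36


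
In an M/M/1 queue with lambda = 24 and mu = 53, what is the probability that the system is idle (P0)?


P0 = 1 - rho = 1 - 24/53 = 0.5472

0.5472


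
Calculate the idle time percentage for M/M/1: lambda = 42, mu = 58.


Idle fraction = (1 - rho) * 100 = (1 - 42/58) * 100 = 27.6%

27.6%


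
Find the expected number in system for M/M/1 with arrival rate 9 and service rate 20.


rho = 9/20; L = rho/(1-rho) = 0.82

0.82


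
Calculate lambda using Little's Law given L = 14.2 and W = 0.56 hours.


lambda = L / W = 14.2 / 0.56 = 25.36 per hour

25.36 per hour


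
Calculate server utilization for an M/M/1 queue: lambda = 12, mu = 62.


rho = lambda/mu = 12/62 = 0.1935

0.1935


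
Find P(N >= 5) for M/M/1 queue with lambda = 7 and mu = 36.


P(N >= 5) = rho^5 = (7/36)^5 = 0.0003

0.0003


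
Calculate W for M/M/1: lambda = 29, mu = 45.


W = 1/(mu - lambda) = 1/(45 - 29) = 0.0625 hours

0.0625 hours


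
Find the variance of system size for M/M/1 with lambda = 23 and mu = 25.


rho = 23/25; Var(N) = rho/(1-rho)^2 = 143.75

143.75


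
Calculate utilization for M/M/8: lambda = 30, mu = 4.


rho = lambda/(c*mu) = 30/(8*4) = 0.9375

0.9375


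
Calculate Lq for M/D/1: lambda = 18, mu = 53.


M/D/1: Lq = rho^2 / (2*(1-rho)) where rho = 18/53; Lq = 0.09

0.09


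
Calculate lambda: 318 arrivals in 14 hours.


lambda = total arrivals / time = 318 / 14 = 22.71 per hour

22.71 per hour


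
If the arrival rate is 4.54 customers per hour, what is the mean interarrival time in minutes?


Mean interarrival time = 60/lambda = 60/4.54 = 13.22 minutes

13.22 minutes


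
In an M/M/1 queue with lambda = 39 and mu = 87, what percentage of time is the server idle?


Idle fraction = (1 - rho) * 100 = (1 - 39/87) * 100 = 55.2%

55.2%


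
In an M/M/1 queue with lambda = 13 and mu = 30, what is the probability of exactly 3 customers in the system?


rho = 13/30; P(n) = (1-rho)*rho^n = (1-13/30)*(13/30)^3 = 0.0461

0.0461


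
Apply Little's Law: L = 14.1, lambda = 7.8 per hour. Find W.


W = L / lambda = 14.1 / 7.8 = 1.8077 hours

1.8077 hours


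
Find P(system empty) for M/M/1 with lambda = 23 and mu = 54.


P0 = 1 - rho = 1 - 23/54 = 0.5741

0.5741


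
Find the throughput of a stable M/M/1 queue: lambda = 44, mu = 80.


For a stable queue (lambda < mu), throughput = lambda = 44 per hour

44 per hour


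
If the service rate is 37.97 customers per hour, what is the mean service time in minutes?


Mean service time = 60/mu = 60/37.97 = 1.58 minutes

1.58 minutes


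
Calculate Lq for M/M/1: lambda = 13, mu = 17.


rho = 13/17; Lq = rho^2/(1-rho) = 2.49

2.49
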